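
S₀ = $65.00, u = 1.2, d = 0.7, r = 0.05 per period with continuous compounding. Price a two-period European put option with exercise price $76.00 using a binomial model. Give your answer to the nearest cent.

$11.63

Risk-neutral probability p = (e^0.05 − 0.7)/(1.2 − 0.7) = 0.3513/0.5000 = 0.7025
Terminal stock prices: S_uu = 93.6, S_ud = 54.6, S_dd = 31.85
Terminal payoffs (K − S): max(-17.6, 0) = 0, max(21.4, 0) = 21.4, max(44.15, 0) = 44.15
Node u (S = 78): V_u = e^(−0.05)·[0.7025·0.0000 + 0.2975·21.4000] = 6.0551
Node d (S = 45.5): V_d = e^(−0.05)·[0.7025·21.4000 + 0.2975·44.1500] = 26.7934
Node 0 (S = 65): V_0 = e^(−0.05)·[0.7025·6.0551 + 0.2975·26.7934] = 11.6277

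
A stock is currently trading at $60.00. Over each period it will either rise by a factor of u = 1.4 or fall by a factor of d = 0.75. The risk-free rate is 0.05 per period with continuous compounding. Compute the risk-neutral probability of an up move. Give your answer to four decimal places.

Risk-neutral probability p = (e^0.05 − 0.75)/(1.4 − 0.75) = 0.3013/0.6500 = 0.4635

p = 0.4635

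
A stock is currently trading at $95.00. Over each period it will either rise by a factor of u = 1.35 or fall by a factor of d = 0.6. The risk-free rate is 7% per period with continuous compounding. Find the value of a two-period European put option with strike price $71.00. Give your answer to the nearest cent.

$4.38

Risk-neutral probability p = (e^0.07 − 0.6)/(1.35 − 0.6) = 0.4725/0.7500 = 0.6300
Terminal stock prices: S_uu = 173.1, S_ud = 76.95, S_dd = 34.2
Terminal payoffs (K − S): max(-102.1, 0) = 0, max(-5.95, 0) = 0, max(36.8, 0) = 36.8
Node u (S = 128.2): V_u = e^(−0.07)·[0.6300·0.0000 + 0.3700·0.0000] = 0.0000
Node d (S = 57): V_d = e^(−0.07)·[0.6300·0.0000 + 0.3700·36.8000] = 12.6951
Node 0 (S = 95): V_0 = e^(−0.07)·[0.6300·0.0000 + 0.3700·12.6951] = 4.3795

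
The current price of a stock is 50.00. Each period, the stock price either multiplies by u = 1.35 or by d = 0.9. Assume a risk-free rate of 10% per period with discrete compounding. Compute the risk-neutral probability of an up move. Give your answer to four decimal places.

Risk-neutral probability p = (1 + 0.1 − 0.9)/(1.35 − 0.9) = 0.2000/0.4500 = 0.4444

p = 0.4444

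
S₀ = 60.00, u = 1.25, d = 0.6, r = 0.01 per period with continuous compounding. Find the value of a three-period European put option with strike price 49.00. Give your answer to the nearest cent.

Risk-neutral probability p = (e^0.01 − 0.6)/(1.25 − 0.6) = 0.4101/0.6500 = 0.6308
Terminal stock prices: S_uuu = 117.2, S_uud = 56.25, S_udd = 27, S_ddd = 12.96
Terminal payoffs (K − S): max(-68.19, 0) = 0, max(-7.25, 0) = 0, max(22, 0) = 22, max(36.04, 0) = 36.04
Node uu (S = 93.75): V_uu = e^(−0.01)·[0.6308·0.0000 + 0.3692·0.0000] = 0.0000
Node ud (S = 45): V_ud = e^(−0.01)·[0.6308·0.0000 + 0.3692·22.0000] = 8.0406
Node dd (S = 21.6): V_dd = e^(−0.01)·[0.6308·22.0000 + 0.3692·36.0400] = 26.9124
Node u (S = 75): V_u = e^(−0.01)·[0.6308·0.0000 + 0.3692·8.0406] = 2.9387
Node d (S = 36): V_d = e^(−0.01)·[0.6308·8.0406 + 0.3692·26.9124] = 14.8579
Node 0 (S = 60): V_0 = e^(−0.01)·[0.6308·2.9387 + 0.3692·14.8579] = 7.2657

7.27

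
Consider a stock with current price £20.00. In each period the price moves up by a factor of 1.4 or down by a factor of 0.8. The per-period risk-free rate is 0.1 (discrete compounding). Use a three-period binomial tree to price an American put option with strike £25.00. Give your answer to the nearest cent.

Risk-neutral probability p = (1 + 0.1 − 0.8)/(1.4 − 0.8) = 0.3000/0.6000 = 0.5000
Terminal stock prices: S_uuu = 54.88, S_uud = 31.36, S_udd = 17.92, S_ddd = 10.24
Terminal payoffs (K − S): max(-29.88, 0) = 0, max(-6.36, 0) = 0, max(7.08, 0) = 7.08, max(14.76, 0) = 14.76
Node uu (S = 39.2): continuation = 1/1.1·[0.5000·0.0000 + 0.5000·0.0000] = 0.0000; exercise value = 0.0000 ≤ continuation, so V_uu = 0.0000
Node ud (S = 22.4): continuation = 1/1.1·[0.5000·0.0000 + 0.5000·7.0800] = 3.2182; exercise value = 2.6000 ≤ continuation, so V_ud = 3.2182
Node dd (S = 12.8): continuation = 1/1.1·[0.5000·7.0800 + 0.5000·14.7600] = 9.9273; exercise value = 12.2000 > continuation, so V_dd = 12.2000 (exercise)
Node u (S = 28): continuation = 1/1.1·[0.5000·0.0000 + 0.5000·3.2182] = 1.4628; exercise value = 0.0000 ≤ continuation, so V_u = 1.4628
Node d (S = 16): continuation = 1/1.1·[0.5000·3.2182 + 0.5000·12.2000] = 7.0083; exercise value = 9.0000 > continuation, so V_d = 9.0000 (exercise)
Node 0 (S = 20): continuation = 1/1.1·[0.5000·1.4628 + 0.5000·9.0000] = 4.7558; exercise value = 5.0000 > continuation, so V_0 = 5.0000 (exercise)

£5.00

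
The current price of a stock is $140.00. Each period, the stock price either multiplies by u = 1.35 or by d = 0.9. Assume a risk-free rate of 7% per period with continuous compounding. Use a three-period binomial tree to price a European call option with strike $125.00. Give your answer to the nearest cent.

Risk-neutral probability p = (e^0.07 − 0.9)/(1.35 − 0.9) = 0.1725/0.4500 = 0.3834
Terminal stock prices: S_uuu = 344.5, S_uud = 229.6, S_udd = 153.1, S_ddd = 102.1
Terminal payoffs (S − K): max(219.5, 0) = 219.5, max(104.6, 0) = 104.6, max(28.09, 0) = 28.09, max(-22.94, 0) = 0
Node uu (S = 255.2): V_uu = e^(−0.07)·[0.3834·219.4525 + 0.6166·104.6350] = 138.6008
Node ud (S = 170.1): V_ud = e^(−0.07)·[0.3834·104.6350 + 0.6166·28.0900] = 53.5508
Node dd (S = 113.4): V_dd = e^(−0.07)·[0.3834·28.0900 + 0.6166·0.0000] = 10.0403
Node u (S = 189): V_u = e^(−0.07)·[0.3834·138.6008 + 0.6166·53.5508] = 80.3302
Node d (S = 126): V_d = e^(−0.07)·[0.3834·53.5508 + 0.6166·10.0403] = 24.9137
Node 0 (S = 140): V_0 = e^(−0.07)·[0.3834·80.3302 + 0.6166·24.9137] = 43.0372

$43.04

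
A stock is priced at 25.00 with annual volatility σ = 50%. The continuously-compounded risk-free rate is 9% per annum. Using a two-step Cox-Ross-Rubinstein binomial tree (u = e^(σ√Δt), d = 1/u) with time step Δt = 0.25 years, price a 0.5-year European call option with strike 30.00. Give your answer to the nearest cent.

CRR parameters: u = e^(σ√Δt) = e^(0.5·√0.25) = 1.2840, d = 1/u = 0.7788
Per-period rate: rΔt = 0.09·0.25 = 0.0225, so R = e^0.0225 = 1.0228
Risk-neutral probability p = (e^0.0225 − 0.7788)/(1.2840 − 0.7788) = 0.2440/0.5052 = 0.4829
Terminal stock prices: S_uu = 41.22, S_ud = 25, S_dd = 15.16
Terminal payoffs (S − K): max(11.22, 0) = 11.22, max(-5, 0) = 0, max(-14.84, 0) = 0
Node u (S = 32.1): V_u = e^(−0.0225)·[0.4829·11.2180 + 0.5171·0.0000] = 5.2963
Node d (S = 19.47): V_d = e^(−0.0225)·[0.4829·0.0000 + 0.5171·0.0000] = 0.0000
Node 0 (S = 25): V_0 = e^(−0.0225)·[0.4829·5.2963 + 0.5171·0.0000] = 2.5005

2.50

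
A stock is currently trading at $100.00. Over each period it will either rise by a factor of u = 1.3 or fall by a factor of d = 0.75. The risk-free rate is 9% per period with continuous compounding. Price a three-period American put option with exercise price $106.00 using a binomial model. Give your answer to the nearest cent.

$12.80

Risk-neutral probability p = (e^0.09 − 0.75)/(1.3 − 0.75) = 0.3442/0.5500 = 0.6258
Terminal stock prices: S_uuu = 219.7, S_uud = 126.8, S_udd = 73.12, S_ddd = 42.19
Terminal payoffs (K − S): max(-113.7, 0) = 0, max(-20.75, 0) = 0, max(32.88, 0) = 32.88, max(63.81, 0) = 63.81
Node uu (S = 169): continuation = e^(−0.09)·[0.6258·0.0000 + 0.3742·0.0000] = 0.0000; exercise value = 0.0000 ≤ continuation, so V_uu = 0.0000
Node ud (S = 97.5): continuation = e^(−0.09)·[0.6258·0.0000 + 0.3742·32.8750] = 11.2439; exercise value = 8.5000 ≤ continuation, so V_ud = 11.2439
Node dd (S = 56.25): continuation = e^(−0.09)·[0.6258·32.8750 + 0.3742·63.8125] = 40.6267; exercise value = 49.7500 > continuation, so V_dd = 49.7500 (exercise)
Node u (S = 130): continuation = e^(−0.09)·[0.6258·0.0000 + 0.3742·11.2439] = 3.8456; exercise value = 0.0000 ≤ continuation, so V_u = 3.8456
Node d (S = 75): continuation = e^(−0.09)·[0.6258·11.2439 + 0.3742·49.7500] = 23.4460; exercise value = 31.0000 > continuation, so V_d = 31.0000 (exercise)
Node 0 (S = 100): continuation = e^(−0.09)·[0.6258·3.8456 + 0.3742·31.0000] = 12.8020; exercise value = 6.0000 ≤ continuation, so V_0 = 12.8020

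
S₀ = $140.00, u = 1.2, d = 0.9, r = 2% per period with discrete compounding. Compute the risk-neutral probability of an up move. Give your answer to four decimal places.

p = 0.4000

Risk-neutral probability p = (1 + 0.02 − 0.9)/(1.2 − 0.9) = 0.1200/0.3000 = 0.4000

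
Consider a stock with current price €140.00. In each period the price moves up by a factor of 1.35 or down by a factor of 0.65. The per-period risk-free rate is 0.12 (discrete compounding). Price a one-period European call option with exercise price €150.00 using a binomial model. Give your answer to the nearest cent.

€23.38

Risk-neutral probability p = (1 + 0.12 − 0.65)/(1.35 − 0.65) = 0.4700/0.7000 = 0.6714
Terminal stock prices: S_u = 189, S_d = 91
Terminal payoffs (S − K): max(39, 0) = 39, max(-59, 0) = 0
Node 0 (S = 140): V_0 = 1/1.12·[0.6714·39.0000 + 0.3286·0.0000] = 23.3801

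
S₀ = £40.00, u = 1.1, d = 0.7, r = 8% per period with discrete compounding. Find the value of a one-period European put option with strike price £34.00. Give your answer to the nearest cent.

£0.28

Risk-neutral probability p = (1 + 0.08 − 0.7)/(1.1 − 0.7) = 0.3800/0.4000 = 0.9500
Terminal stock prices: S_u = 44, S_d = 28
Terminal payoffs (K − S): max(-10, 0) = 0, max(6, 0) = 6
Node 0 (S = 40): V_0 = 1/1.08·[0.9500·0.0000 + 0.0500·6.0000] = 0.2778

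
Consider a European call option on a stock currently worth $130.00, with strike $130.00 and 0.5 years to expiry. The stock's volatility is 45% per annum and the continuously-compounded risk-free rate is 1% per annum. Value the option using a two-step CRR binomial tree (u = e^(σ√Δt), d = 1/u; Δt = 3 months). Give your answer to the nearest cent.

$14.85

CRR parameters: u = e^(σ√Δt) = e^(0.45·√0.25) = 1.2523, d = 1/u = 0.7985
Per-period rate: rΔt = 0.01·0.25 = 0.0025, so R = e^0.0025 = 1.0025
Risk-neutral probability p = (e^0.0025 − 0.7985)/(1.2523 − 0.7985) = 0.2040/0.4538 = 0.4495
Terminal stock prices: S_uu = 203.9, S_ud = 130, S_dd = 82.89
Terminal payoffs (S − K): max(73.88, 0) = 73.88, max(0, 0) = 0, max(-47.11, 0) = 0
Node u (S = 162.8): V_u = e^(−0.0025)·[0.4495·73.8806 + 0.5505·0.0000] = 33.1265
Node d (S = 103.8): V_d = e^(−0.0025)·[0.4495·0.0000 + 0.5505·0.0000] = 0.0000
Node 0 (S = 130): V_0 = e^(−0.0025)·[0.4495·33.1265 + 0.5505·0.0000] = 14.8533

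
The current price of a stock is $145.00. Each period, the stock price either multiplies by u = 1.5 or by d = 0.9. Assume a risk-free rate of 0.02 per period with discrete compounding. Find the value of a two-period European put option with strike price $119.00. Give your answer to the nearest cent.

Risk-neutral probability p = (1 + 0.02 − 0.9)/(1.5 − 0.9) = 0.1200/0.6000 = 0.2000
Terminal stock prices: S_uu = 326.2, S_ud = 195.8, S_dd = 117.5
Terminal payoffs (K − S): max(-207.2, 0) = 0, max(-76.75, 0) = 0, max(1.55, 0) = 1.55
Node u (S = 217.5): V_u = 1/1.02·[0.2000·0.0000 + 0.8000·0.0000] = 0.0000
Node d (S = 130.5): V_d = 1/1.02·[0.2000·0.0000 + 0.8000·1.5500] = 1.2157
Node 0 (S = 145): V_0 = 1/1.02·[0.2000·0.0000 + 0.8000·1.2157] = 0.9535

$0.95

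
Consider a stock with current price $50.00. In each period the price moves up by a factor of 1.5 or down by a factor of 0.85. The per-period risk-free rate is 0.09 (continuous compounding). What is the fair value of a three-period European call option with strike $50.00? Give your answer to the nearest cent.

$15.42

Risk-neutral probability p = (e^0.09 − 0.85)/(1.5 − 0.85) = 0.2442/0.6500 = 0.3757
Terminal stock prices: S_uuu = 168.8, S_uud = 95.62, S_udd = 54.19, S_ddd = 30.71
Terminal payoffs (S − K): max(118.8, 0) = 118.8, max(45.62, 0) = 45.62, max(4.187, 0) = 4.187, max(-19.29, 0) = 0
Node uu (S = 112.5): V_uu = e^(−0.09)·[0.3757·118.7500 + 0.6243·45.6250] = 66.8034
Node ud (S = 63.75): V_ud = e^(−0.09)·[0.3757·45.6250 + 0.6243·4.1875] = 18.0534
Node dd (S = 36.12): V_dd = e^(−0.09)·[0.3757·4.1875 + 0.6243·0.0000] = 1.4377
Node u (S = 75): V_u = e^(−0.09)·[0.3757·66.8034 + 0.6243·18.0534] = 33.2365
Node d (S = 42.5): V_d = e^(−0.09)·[0.3757·18.0534 + 0.6243·1.4377] = 7.0185
Node 0 (S = 50): V_0 = e^(−0.09)·[0.3757·33.2365 + 0.6243·7.0185] = 15.4156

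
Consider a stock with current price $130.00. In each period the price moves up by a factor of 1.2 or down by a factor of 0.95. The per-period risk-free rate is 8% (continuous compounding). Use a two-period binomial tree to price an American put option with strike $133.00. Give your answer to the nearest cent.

$4.09

Risk-neutral probability p = (e^0.08 − 0.95)/(1.2 − 0.95) = 0.1333/0.2500 = 0.5331
Terminal stock prices: S_uu = 187.2, S_ud = 148.2, S_dd = 117.3
Terminal payoffs (K − S): max(-54.2, 0) = 0, max(-15.2, 0) = 0, max(15.67, 0) = 15.67
Node u (S = 156): continuation = e^(−0.08)·[0.5331·0.0000 + 0.4669·0.0000] = 0.0000; exercise value = 0.0000 ≤ continuation, so V_u = 0.0000
Node d (S = 123.5): continuation = e^(−0.08)·[0.5331·0.0000 + 0.4669·15.6750] = 6.7553; exercise value = 9.5000 > continuation, so V_d = 9.5000 (exercise)
Node 0 (S = 130): continuation = e^(−0.08)·[0.5331·0.0000 + 0.4669·9.5000] = 4.0941; exercise value = 3.0000 ≤ continuation, so V_0 = 4.0941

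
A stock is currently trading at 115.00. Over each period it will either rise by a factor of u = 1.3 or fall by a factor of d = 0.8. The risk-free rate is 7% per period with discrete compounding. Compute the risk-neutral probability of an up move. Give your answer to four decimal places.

Risk-neutral probability p = (1 + 0.07 − 0.8)/(1.3 − 0.8) = 0.2700/0.5000 = 0.5400

p = 0.5400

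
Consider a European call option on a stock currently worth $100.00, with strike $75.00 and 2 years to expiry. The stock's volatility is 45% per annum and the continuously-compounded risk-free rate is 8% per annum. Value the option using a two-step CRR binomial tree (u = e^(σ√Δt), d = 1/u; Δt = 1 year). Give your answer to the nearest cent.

CRR parameters: u = e^(σ√Δt) = e^(0.45·√1) = 1.5683, d = 1/u = 0.6376
Per-period rate: rΔt = 0.08·1 = 0.08, so R = e^0.08 = 1.0833
Risk-neutral probability p = (e^0.08 − 0.6376)/(1.5683 − 0.6376) = 0.4457/0.9307 = 0.4789
Terminal stock prices: S_uu = 246, S_ud = 100, S_dd = 40.66
Terminal payoffs (S − K): max(171, 0) = 171, max(25, 0) = 25, max(-34.34, 0) = 0
Node u (S = 156.8): V_u = e^(−0.08)·[0.4789·170.9603 + 0.5211·25.0000] = 87.5975
Node d (S = 63.76): V_d = e^(−0.08)·[0.4789·25.0000 + 0.5211·0.0000] = 11.0509
Node 0 (S = 100): V_0 = e^(−0.08)·[0.4789·87.5975 + 0.5211·11.0509] = 44.0375

$44.04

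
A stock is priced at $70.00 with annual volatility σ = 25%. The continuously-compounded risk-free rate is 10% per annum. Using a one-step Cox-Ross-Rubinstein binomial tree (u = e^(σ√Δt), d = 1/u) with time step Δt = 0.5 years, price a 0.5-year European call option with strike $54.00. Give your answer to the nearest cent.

CRR parameters: u = e^(σ√Δt) = e^(0.25·√0.5) = 1.1934, d = 1/u = 0.8380
Per-period rate: rΔt = 0.1·0.5 = 0.05, so R = e^0.05 = 1.0513
Risk-neutral probability p = (e^0.05 − 0.8380)/(1.1934 − 0.8380) = 0.2133/0.3554 = 0.6002
Terminal stock prices: S_u = 83.54, S_d = 58.66
Terminal payoffs (S − K): max(29.54, 0) = 29.54, max(4.658, 0) = 4.658
Node 0 (S = 70): V_0 = e^(−0.05)·[0.6002·29.5355 + 0.3998·4.6577] = 18.6336

$18.63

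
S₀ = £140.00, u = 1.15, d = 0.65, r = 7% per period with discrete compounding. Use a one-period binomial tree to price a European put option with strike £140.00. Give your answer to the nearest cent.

£7.33

Risk-neutral probability p = (1 + 0.07 − 0.65)/(1.15 − 0.65) = 0.4200/0.5000 = 0.8400
Terminal stock prices: S_u = 161, S_d = 91
Terminal payoffs (K − S): max(-21, 0) = 0, max(49, 0) = 49
Node 0 (S = 140): V_0 = 1/1.07·[0.8400·0.0000 + 0.1600·49.0000] = 7.3271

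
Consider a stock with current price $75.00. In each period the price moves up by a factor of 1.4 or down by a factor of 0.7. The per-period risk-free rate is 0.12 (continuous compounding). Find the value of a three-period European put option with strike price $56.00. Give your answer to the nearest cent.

$2.13

Risk-neutral probability p = (e^0.12 − 0.7)/(1.4 − 0.7) = 0.4275/0.7000 = 0.6107
Terminal stock prices: S_uuu = 205.8, S_uud = 102.9, S_udd = 51.45, S_ddd = 25.72
Terminal payoffs (K − S): max(-149.8, 0) = 0, max(-46.9, 0) = 0, max(4.55, 0) = 4.55, max(30.28, 0) = 30.28
Node uu (S = 147): V_uu = e^(−0.12)·[0.6107·0.0000 + 0.3893·0.0000] = 0.0000
Node ud (S = 73.5): V_ud = e^(−0.12)·[0.6107·0.0000 + 0.3893·4.5500] = 1.5710
Node dd (S = 36.75): V_dd = e^(−0.12)·[0.6107·4.5500 + 0.3893·30.2750] = 12.9175
Node u (S = 105): V_u = e^(−0.12)·[0.6107·0.0000 + 0.3893·1.5710] = 0.5424
Node d (S = 52.5): V_d = e^(−0.12)·[0.6107·1.5710 + 0.3893·12.9175] = 5.3110
Node 0 (S = 75): V_0 = e^(−0.12)·[0.6107·0.5424 + 0.3893·5.3110] = 2.1275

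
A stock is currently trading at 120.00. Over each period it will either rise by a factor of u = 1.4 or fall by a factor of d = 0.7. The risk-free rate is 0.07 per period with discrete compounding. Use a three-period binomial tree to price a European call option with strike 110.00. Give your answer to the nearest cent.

Risk-neutral probability p = (1 + 0.07 − 0.7)/(1.4 − 0.7) = 0.3700/0.7000 = 0.5286
Terminal stock prices: S_uuu = 329.3, S_uud = 164.6, S_udd = 82.32, S_ddd = 41.16
Terminal payoffs (S − K): max(219.3, 0) = 219.3, max(54.64, 0) = 54.64, max(-27.68, 0) = 0, max(-68.84, 0) = 0
Node uu (S = 235.2): V_uu = 1/1.07·[0.5286·219.2800 + 0.4714·54.6400] = 132.3963
Node ud (S = 117.6): V_ud = 1/1.07·[0.5286·54.6400 + 0.4714·0.0000] = 26.9917
Node dd (S = 58.8): V_dd = 1/1.07·[0.5286·0.0000 + 0.4714·0.0000] = 0.0000
Node u (S = 168): V_u = 1/1.07·[0.5286·132.3963 + 0.4714·26.9917] = 77.2949
Node d (S = 84): V_d = 1/1.07·[0.5286·26.9917 + 0.4714·0.0000] = 13.3337
Node 0 (S = 120): V_0 = 1/1.07·[0.5286·77.2949 + 0.4714·13.3337] = 44.0577

44.06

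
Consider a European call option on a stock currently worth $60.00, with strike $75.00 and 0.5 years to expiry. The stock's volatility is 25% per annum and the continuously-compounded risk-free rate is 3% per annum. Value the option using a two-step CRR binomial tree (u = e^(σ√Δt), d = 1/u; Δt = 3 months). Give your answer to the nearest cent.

$0.50

CRR parameters: u = e^(σ√Δt) = e^(0.25·√0.25) = 1.1331, d = 1/u = 0.8825
Per-period rate: rΔt = 0.03·0.25 = 0.0075, so R = e^0.0075 = 1.0075
Risk-neutral probability p = (e^0.0075 − 0.8825)/(1.1331 − 0.8825) = 0.1250/0.2507 = 0.4988
Terminal stock prices: S_uu = 77.04, S_ud = 60, S_dd = 46.73
Terminal payoffs (S − K): max(2.042, 0) = 2.042, max(-15, 0) = 0, max(-28.27, 0) = 0
Node u (S = 67.99): V_u = e^(−0.0075)·[0.4988·2.0415 + 0.5012·0.0000] = 1.0108
Node d (S = 52.95): V_d = e^(−0.0075)·[0.4988·0.0000 + 0.5012·0.0000] = 0.0000
Node 0 (S = 60): V_0 = e^(−0.0075)·[0.4988·1.0108 + 0.5012·0.0000] = 0.5004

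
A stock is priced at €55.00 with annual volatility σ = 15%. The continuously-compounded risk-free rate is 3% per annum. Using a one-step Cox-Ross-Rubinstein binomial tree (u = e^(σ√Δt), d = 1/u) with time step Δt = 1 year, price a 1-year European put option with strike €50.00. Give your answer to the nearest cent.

CRR parameters: u = e^(σ√Δt) = e^(0.15·√1) = 1.1618, d = 1/u = 0.8607
Per-period rate: rΔt = 0.03·1 = 0.03, so R = e^0.03 = 1.0305
Risk-neutral probability p = (e^0.03 − 0.8607)/(1.1618 − 0.8607) = 0.1697/0.3011 = 0.5637
Terminal stock prices: S_u = 63.9, S_d = 47.34
Terminal payoffs (K − S): max(-13.9, 0) = 0, max(2.661, 0) = 2.661
Node 0 (S = 55): V_0 = e^(−0.03)·[0.5637·0.0000 + 0.4363·2.6611] = 1.1267

€1.13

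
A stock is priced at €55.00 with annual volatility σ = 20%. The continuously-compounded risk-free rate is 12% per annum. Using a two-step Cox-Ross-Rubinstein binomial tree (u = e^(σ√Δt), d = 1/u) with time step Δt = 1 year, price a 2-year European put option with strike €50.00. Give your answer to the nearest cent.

CRR parameters: u = e^(σ√Δt) = e^(0.2·√1) = 1.2214, d = 1/u = 0.8187
Per-period rate: rΔt = 0.12·1 = 0.12, so R = e^0.12 = 1.1275
Risk-neutral probability p = (e^0.12 − 0.8187)/(1.2214 − 0.8187) = 0.3088/0.4027 = 0.7668
Terminal stock prices: S_uu = 82.05, S_ud = 55, S_dd = 36.87
Terminal payoffs (K − S): max(-32.05, 0) = 0, max(-5, 0) = 0, max(13.13, 0) = 13.13
Node u (S = 67.18): V_u = e^(−0.12)·[0.7668·0.0000 + 0.2332·0.0000] = 0.0000
Node d (S = 45.03): V_d = e^(−0.12)·[0.7668·0.0000 + 0.2332·13.1324] = 2.7163
Node 0 (S = 55): V_0 = e^(−0.12)·[0.7668·0.0000 + 0.2332·2.7163] = 0.5618

€0.56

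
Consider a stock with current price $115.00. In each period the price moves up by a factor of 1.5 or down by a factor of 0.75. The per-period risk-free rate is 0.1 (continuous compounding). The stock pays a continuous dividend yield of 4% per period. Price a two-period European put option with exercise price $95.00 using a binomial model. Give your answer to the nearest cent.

$8.47

Per-period risk-free factor R = e^0.1 = 1.1052; dividend-adjusted growth = e^(0.1−0.04) = 1.0618.
Risk-neutral probability p = (1.0618 − 0.75)/(1.5 − 0.75) = 0.3118/0.7500 = 0.4158
Terminal stock prices: S_uu = 258.8, S_ud = 129.4, S_dd = 64.69
Terminal payoffs (K − S): max(-163.8, 0) = 0, max(-34.38, 0) = 0, max(30.31, 0) = 30.31
Node u (S = 172.5): V_u = e^(−0.1)·[0.4158·0.0000 + 0.5842·0.0000] = 0.0000
Node d (S = 86.25): V_d = e^(−0.1)·[0.4158·0.0000 + 0.5842·30.3125] = 16.0239
Node 0 (S = 115): V_0 = e^(−0.1)·[0.4158·0.0000 + 0.5842·16.0239] = 8.4706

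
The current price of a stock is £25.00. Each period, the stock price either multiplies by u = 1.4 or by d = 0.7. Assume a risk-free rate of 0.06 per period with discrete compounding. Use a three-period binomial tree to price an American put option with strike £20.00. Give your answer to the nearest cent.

£2.21

Risk-neutral probability p = (1 + 0.06 − 0.7)/(1.4 − 0.7) = 0.3600/0.7000 = 0.5143
Terminal stock prices: S_uuu = 68.6, S_uud = 34.3, S_udd = 17.15, S_ddd = 8.575
Terminal payoffs (K − S): max(-48.6, 0) = 0, max(-14.3, 0) = 0, max(2.85, 0) = 2.85, max(11.43, 0) = 11.43
Node uu (S = 49): continuation = 1/1.06·[0.5143·0.0000 + 0.4857·0.0000] = 0.0000; exercise value = 0.0000 ≤ continuation, so V_uu = 0.0000
Node ud (S = 24.5): continuation = 1/1.06·[0.5143·0.0000 + 0.4857·2.8500] = 1.3059; exercise value = 0.0000 ≤ continuation, so V_ud = 1.3059
Node dd (S = 12.25): continuation = 1/1.06·[0.5143·2.8500 + 0.4857·11.4250] = 6.6179; exercise value = 7.7500 > continuation, so V_dd = 7.7500 (exercise)
Node u (S = 35): continuation = 1/1.06·[0.5143·0.0000 + 0.4857·1.3059] = 0.5984; exercise value = 0.0000 ≤ continuation, so V_u = 0.5984
Node d (S = 17.5): continuation = 1/1.06·[0.5143·1.3059 + 0.4857·7.7500] = 4.1848; exercise value = 2.5000 ≤ continuation, so V_d = 4.1848
Node 0 (S = 25): continuation = 1/1.06·[0.5143·0.5984 + 0.4857·4.1848] = 2.2079; exercise value = 0.0000 ≤ continuation, so V_0 = 2.2079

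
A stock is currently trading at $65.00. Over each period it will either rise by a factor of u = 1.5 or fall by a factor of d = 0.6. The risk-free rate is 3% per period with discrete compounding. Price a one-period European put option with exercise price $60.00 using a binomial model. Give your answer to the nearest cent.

$10.65

Risk-neutral probability p = (1 + 0.03 − 0.6)/(1.5 − 0.6) = 0.4300/0.9000 = 0.4778
Terminal stock prices: S_u = 97.5, S_d = 39
Terminal payoffs (K − S): max(-37.5, 0) = 0, max(21, 0) = 21
Node 0 (S = 65): V_0 = 1/1.03·[0.4778·0.0000 + 0.5222·21.0000] = 10.6472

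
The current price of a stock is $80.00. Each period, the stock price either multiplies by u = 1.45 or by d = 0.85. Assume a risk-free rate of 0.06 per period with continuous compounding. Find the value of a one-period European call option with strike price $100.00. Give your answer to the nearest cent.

Risk-neutral probability p = (e^0.06 − 0.85)/(1.45 − 0.85) = 0.2118/0.6000 = 0.3531
Terminal stock prices: S_u = 116, S_d = 68
Terminal payoffs (S − K): max(16, 0) = 16, max(-32, 0) = 0
Node 0 (S = 80): V_0 = e^(−0.06)·[0.3531·16.0000 + 0.6469·0.0000] = 5.3200

$5.32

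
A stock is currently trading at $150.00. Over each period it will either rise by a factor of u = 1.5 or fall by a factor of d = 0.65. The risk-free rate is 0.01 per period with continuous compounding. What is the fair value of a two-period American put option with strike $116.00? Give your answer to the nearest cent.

$17.14

Risk-neutral probability p = (e^0.01 − 0.65)/(1.5 − 0.65) = 0.3601/0.8500 = 0.4236
Terminal stock prices: S_uu = 337.5, S_ud = 146.2, S_dd = 63.38
Terminal payoffs (K − S): max(-221.5, 0) = 0, max(-30.25, 0) = 0, max(52.62, 0) = 52.62
Node u (S = 225): continuation = e^(−0.01)·[0.4236·0.0000 + 0.5764·0.0000] = 0.0000; exercise value = 0.0000 ≤ continuation, so V_u = 0.0000
Node d (S = 97.5): continuation = e^(−0.01)·[0.4236·0.0000 + 0.5764·52.6250] = 30.0318; exercise value = 18.5000 ≤ continuation, so V_d = 30.0318
Node 0 (S = 150): continuation = e^(−0.01)·[0.4236·0.0000 + 0.5764·30.0318] = 17.1385; exercise value = 0.0000 ≤ continuation, so V_0 = 17.1385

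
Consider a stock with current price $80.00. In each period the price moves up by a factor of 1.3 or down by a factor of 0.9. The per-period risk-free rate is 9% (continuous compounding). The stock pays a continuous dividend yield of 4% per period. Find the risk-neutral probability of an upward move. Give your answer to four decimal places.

p = 0.3782

Per-period risk-free factor R = e^0.09 = 1.0942; dividend-adjusted growth = e^(0.09−0.04) = 1.0513.
Risk-neutral probability p = (1.0513 − 0.9)/(1.3 − 0.9) = 0.1513/0.4000 = 0.3782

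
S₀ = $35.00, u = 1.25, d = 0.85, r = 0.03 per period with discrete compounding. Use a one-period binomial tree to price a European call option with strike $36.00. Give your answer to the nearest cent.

$3.39

Risk-neutral probability p = (1 + 0.03 − 0.85)/(1.25 − 0.85) = 0.1800/0.4000 = 0.4500
Terminal stock prices: S_u = 43.75, S_d = 29.75
Terminal payoffs (S − K): max(7.75, 0) = 7.75, max(-6.25, 0) = 0
Node 0 (S = 35): V_0 = 1/1.03·[0.4500·7.7500 + 0.5500·0.0000] = 3.3859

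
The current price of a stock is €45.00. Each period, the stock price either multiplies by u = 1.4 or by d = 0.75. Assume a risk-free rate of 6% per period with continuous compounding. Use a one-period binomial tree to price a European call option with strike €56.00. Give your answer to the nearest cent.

€3.16

Risk-neutral probability p = (e^0.06 − 0.75)/(1.4 − 0.75) = 0.3118/0.6500 = 0.4797
Terminal stock prices: S_u = 63, S_d = 33.75
Terminal payoffs (S − K): max(7, 0) = 7, max(-22.25, 0) = 0
Node 0 (S = 45): V_0 = e^(−0.06)·[0.4797·7.0000 + 0.5203·0.0000] = 3.1627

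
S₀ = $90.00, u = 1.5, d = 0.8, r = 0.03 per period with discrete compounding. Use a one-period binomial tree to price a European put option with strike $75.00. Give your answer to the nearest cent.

Risk-neutral probability p = (1 + 0.03 − 0.8)/(1.5 − 0.8) = 0.2300/0.7000 = 0.3286
Terminal stock prices: S_u = 135, S_d = 72
Terminal payoffs (K − S): max(-60, 0) = 0, max(3, 0) = 3
Node 0 (S = 90): V_0 = 1/1.03·[0.3286·0.0000 + 0.6714·3.0000] = 1.9556

$1.96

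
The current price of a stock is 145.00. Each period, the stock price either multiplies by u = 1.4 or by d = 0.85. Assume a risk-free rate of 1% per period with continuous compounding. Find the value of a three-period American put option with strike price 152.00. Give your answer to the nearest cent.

24.79

Risk-neutral probability p = (e^0.01 − 0.85)/(1.4 − 0.85) = 0.1601/0.5500 = 0.2910
Terminal stock prices: S_uuu = 397.9, S_uud = 241.6, S_udd = 146.7, S_ddd = 89.05
Terminal payoffs (K − S): max(-245.9, 0) = 0, max(-89.57, 0) = 0, max(5.333, 0) = 5.333, max(62.95, 0) = 62.95
Node uu (S = 284.2): continuation = e^(−0.01)·[0.2910·0.0000 + 0.7090·0.0000] = 0.0000; exercise value = 0.0000 ≤ continuation, so V_uu = 0.0000
Node ud (S = 172.5): continuation = e^(−0.01)·[0.2910·0.0000 + 0.7090·5.3325] = 3.7431; exercise value = 0.0000 ≤ continuation, so V_ud = 3.7431
Node dd (S = 104.8): continuation = e^(−0.01)·[0.2910·5.3325 + 0.7090·62.9519] = 45.7251; exercise value = 47.2375 > continuation, so V_dd = 47.2375 (exercise)
Node u (S = 203): continuation = e^(−0.01)·[0.2910·0.0000 + 0.7090·3.7431] = 2.6275; exercise value = 0.0000 ≤ continuation, so V_u = 2.6275
Node d (S = 123.2): continuation = e^(−0.01)·[0.2910·3.7431 + 0.7090·47.2375] = 34.2365; exercise value = 28.7500 ≤ continuation, so V_d = 34.2365
Node 0 (S = 145): continuation = e^(−0.01)·[0.2910·2.6275 + 0.7090·34.2365] = 24.7892; exercise value = 7.0000 ≤ continuation, so V_0 = 24.7892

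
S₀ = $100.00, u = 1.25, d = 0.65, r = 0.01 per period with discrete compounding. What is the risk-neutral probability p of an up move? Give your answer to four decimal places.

Risk-neutral probability p = (1 + 0.01 − 0.65)/(1.25 − 0.65) = 0.3600/0.6000 = 0.6000

p = 0.6000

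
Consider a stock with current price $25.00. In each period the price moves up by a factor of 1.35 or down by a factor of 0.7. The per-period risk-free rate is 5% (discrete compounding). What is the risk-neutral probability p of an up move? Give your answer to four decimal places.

Risk-neutral probability p = (1 + 0.05 − 0.7)/(1.35 − 0.7) = 0.3500/0.6500 = 0.5385

p = 0.5385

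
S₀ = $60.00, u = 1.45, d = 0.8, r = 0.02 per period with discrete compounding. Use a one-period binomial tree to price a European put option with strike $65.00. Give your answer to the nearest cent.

$11.03

Risk-neutral probability p = (1 + 0.02 − 0.8)/(1.45 − 0.8) = 0.2200/0.6500 = 0.3385
Terminal stock prices: S_u = 87, S_d = 48
Terminal payoffs (K − S): max(-22, 0) = 0, max(17, 0) = 17
Node 0 (S = 60): V_0 = 1/1.02·[0.3385·0.0000 + 0.6615·17.0000] = 11.0256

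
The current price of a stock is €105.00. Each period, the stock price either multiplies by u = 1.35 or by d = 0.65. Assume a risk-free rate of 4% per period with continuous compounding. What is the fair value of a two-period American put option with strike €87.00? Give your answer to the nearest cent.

€7.96

Risk-neutral probability p = (e^0.04 − 0.65)/(1.35 − 0.65) = 0.3908/0.7000 = 0.5583
Terminal stock prices: S_uu = 191.4, S_ud = 92.14, S_dd = 44.36
Terminal payoffs (K − S): max(-104.4, 0) = 0, max(-5.138, 0) = 0, max(42.64, 0) = 42.64
Node u (S = 141.8): continuation = e^(−0.04)·[0.5583·0.0000 + 0.4417·0.0000] = 0.0000; exercise value = 0.0000 ≤ continuation, so V_u = 0.0000
Node d (S = 68.25): continuation = e^(−0.04)·[0.5583·0.0000 + 0.4417·42.6375] = 18.0945; exercise value = 18.7500 > continuation, so V_d = 18.7500 (exercise)
Node 0 (S = 105): continuation = e^(−0.04)·[0.5583·0.0000 + 0.4417·18.7500] = 7.9571; exercise value = 0.0000 ≤ continuation, so V_0 = 7.9571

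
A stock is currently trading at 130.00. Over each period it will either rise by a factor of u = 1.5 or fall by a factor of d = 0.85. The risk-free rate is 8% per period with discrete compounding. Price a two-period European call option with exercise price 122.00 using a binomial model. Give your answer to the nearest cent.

35.45

Risk-neutral probability p = (1 + 0.08 − 0.85)/(1.5 − 0.85) = 0.2300/0.6500 = 0.3538
Terminal stock prices: S_uu = 292.5, S_ud = 165.8, S_dd = 93.92
Terminal payoffs (S − K): max(170.5, 0) = 170.5, max(43.75, 0) = 43.75, max(-28.08, 0) = 0
Node u (S = 195): V_u = 1/1.08·[0.3538·170.5000 + 0.6462·43.7500] = 82.0370
Node d (S = 110.5): V_d = 1/1.08·[0.3538·43.7500 + 0.6462·0.0000] = 14.3340
Node 0 (S = 130): V_0 = 1/1.08·[0.3538·82.0370 + 0.6462·14.3340] = 35.4542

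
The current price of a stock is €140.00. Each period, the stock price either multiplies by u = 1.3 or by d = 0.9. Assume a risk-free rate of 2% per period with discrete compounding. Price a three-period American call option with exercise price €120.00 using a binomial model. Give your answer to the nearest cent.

Risk-neutral probability p = (1 + 0.02 − 0.9)/(1.3 − 0.9) = 0.1200/0.4000 = 0.3000
Terminal stock prices: S_uuu = 307.6, S_uud = 212.9, S_udd = 147.4, S_ddd = 102.1
Terminal payoffs (S − K): max(187.6, 0) = 187.6, max(92.94, 0) = 92.94, max(27.42, 0) = 27.42, max(-17.94, 0) = 0
Node uu (S = 236.6): continuation = 1/1.02·[0.3000·187.5800 + 0.7000·92.9400] = 118.9529; exercise value = 116.6000 ≤ continuation, so V_uu = 118.9529
Node ud (S = 163.8): continuation = 1/1.02·[0.3000·92.9400 + 0.7000·27.4200] = 46.1529; exercise value = 43.8000 ≤ continuation, so V_ud = 46.1529
Node dd (S = 113.4): continuation = 1/1.02·[0.3000·27.4200 + 0.7000·0.0000] = 8.0647; exercise value = 0.0000 ≤ continuation, so V_dd = 8.0647
Node u (S = 182): continuation = 1/1.02·[0.3000·118.9529 + 0.7000·46.1529] = 66.6597; exercise value = 62.0000 ≤ continuation, so V_u = 66.6597
Node d (S = 126): continuation = 1/1.02·[0.3000·46.1529 + 0.7000·8.0647] = 19.1090; exercise value = 6.0000 ≤ continuation, so V_d = 19.1090
Node 0 (S = 140): continuation = 1/1.02·[0.3000·66.6597 + 0.7000·19.1090] = 32.7198; exercise value = 20.0000 ≤ continuation, so V_0 = 32.7198

€32.72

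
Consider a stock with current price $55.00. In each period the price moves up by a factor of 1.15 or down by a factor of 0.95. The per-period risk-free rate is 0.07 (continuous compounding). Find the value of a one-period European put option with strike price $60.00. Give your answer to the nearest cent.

$2.80

Risk-neutral probability p = (e^0.07 − 0.95)/(1.15 − 0.95) = 0.1225/0.2000 = 0.6125
Terminal stock prices: S_u = 63.25, S_d = 52.25
Terminal payoffs (K − S): max(-3.25, 0) = 0, max(7.75, 0) = 7.75
Node 0 (S = 55): V_0 = e^(−0.07)·[0.6125·0.0000 + 0.3875·7.7500] = 2.7998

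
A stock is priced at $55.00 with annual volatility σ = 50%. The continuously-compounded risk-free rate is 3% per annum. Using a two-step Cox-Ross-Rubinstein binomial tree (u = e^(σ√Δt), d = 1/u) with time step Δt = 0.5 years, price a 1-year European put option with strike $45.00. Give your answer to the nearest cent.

CRR parameters: u = e^(σ√Δt) = e^(0.5·√0.5) = 1.4241, d = 1/u = 0.7022
Per-period rate: rΔt = 0.03·0.5 = 0.015, so R = e^0.015 = 1.0151
Risk-neutral probability p = (e^0.015 − 0.7022)/(1.4241 − 0.7022) = 0.3129/0.7219 = 0.4335
Terminal stock prices: S_uu = 111.5, S_ud = 55, S_dd = 27.12
Terminal payoffs (K − S): max(-66.55, 0) = 0, max(-10, 0) = 0, max(17.88, 0) = 17.88
Node u (S = 78.33): V_u = e^(−0.015)·[0.4335·0.0000 + 0.5665·0.0000] = 0.0000
Node d (S = 38.62): V_d = e^(−0.015)·[0.4335·0.0000 + 0.5665·17.8812] = 9.9797
Node 0 (S = 55): V_0 = e^(−0.015)·[0.4335·0.0000 + 0.5665·9.9797] = 5.5698

$5.57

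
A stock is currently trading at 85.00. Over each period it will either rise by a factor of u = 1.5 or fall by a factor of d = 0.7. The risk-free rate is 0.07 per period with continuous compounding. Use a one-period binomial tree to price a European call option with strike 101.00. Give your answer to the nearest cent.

Risk-neutral probability p = (e^0.07 − 0.7)/(1.5 − 0.7) = 0.3725/0.8000 = 0.4656
Terminal stock prices: S_u = 127.5, S_d = 59.5
Terminal payoffs (S − K): max(26.5, 0) = 26.5, max(-41.5, 0) = 0
Node 0 (S = 85): V_0 = e^(−0.07)·[0.4656·26.5000 + 0.5344·0.0000] = 11.5051

11.51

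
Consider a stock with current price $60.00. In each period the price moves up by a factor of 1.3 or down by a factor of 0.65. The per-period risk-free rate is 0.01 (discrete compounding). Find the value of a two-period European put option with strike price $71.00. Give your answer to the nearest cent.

$18.74

Risk-neutral probability p = (1 + 0.01 − 0.65)/(1.3 − 0.65) = 0.3600/0.6500 = 0.5538
Terminal stock prices: S_uu = 101.4, S_ud = 50.7, S_dd = 25.35
Terminal payoffs (K − S): max(-30.4, 0) = 0, max(20.3, 0) = 20.3, max(45.65, 0) = 45.65
Node u (S = 78): V_u = 1/1.01·[0.5538·0.0000 + 0.4462·20.3000] = 8.9673
Node d (S = 39): V_d = 1/1.01·[0.5538·20.3000 + 0.4462·45.6500] = 31.2970
Node 0 (S = 60): V_0 = 1/1.01·[0.5538·8.9673 + 0.4462·31.2970] = 18.7423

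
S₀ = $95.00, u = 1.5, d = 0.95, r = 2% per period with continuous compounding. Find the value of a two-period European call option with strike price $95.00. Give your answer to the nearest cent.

Risk-neutral probability p = (e^0.02 − 0.95)/(1.5 − 0.95) = 0.0702/0.5500 = 0.1276
Terminal stock prices: S_uu = 213.8, S_ud = 135.4, S_dd = 85.74
Terminal payoffs (S − K): max(118.8, 0) = 118.8, max(40.38, 0) = 40.38, max(-9.263, 0) = 0
Node u (S = 142.5): V_u = e^(−0.02)·[0.1276·118.7500 + 0.8724·40.3750] = 49.3811
Node d (S = 90.25): V_d = e^(−0.02)·[0.1276·40.3750 + 0.8724·0.0000] = 5.0514
Node 0 (S = 95): V_0 = e^(−0.02)·[0.1276·49.3811 + 0.8724·5.0514] = 10.4975

$10.50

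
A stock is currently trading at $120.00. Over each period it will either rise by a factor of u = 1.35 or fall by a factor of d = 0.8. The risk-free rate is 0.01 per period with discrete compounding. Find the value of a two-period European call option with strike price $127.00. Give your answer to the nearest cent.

$14.31

Risk-neutral probability p = (1 + 0.01 − 0.8)/(1.35 − 0.8) = 0.2100/0.5500 = 0.3818
Terminal stock prices: S_uu = 218.7, S_ud = 129.6, S_dd = 76.8
Terminal payoffs (S − K): max(91.7, 0) = 91.7, max(2.6, 0) = 2.6, max(-50.2, 0) = 0
Node u (S = 162): V_u = 1/1.01·[0.3818·91.7000 + 0.6182·2.6000] = 36.2574
Node d (S = 96): V_d = 1/1.01·[0.3818·2.6000 + 0.6182·0.0000] = 0.9829
Node 0 (S = 120): V_0 = 1/1.01·[0.3818·36.2574 + 0.6182·0.9829] = 14.3083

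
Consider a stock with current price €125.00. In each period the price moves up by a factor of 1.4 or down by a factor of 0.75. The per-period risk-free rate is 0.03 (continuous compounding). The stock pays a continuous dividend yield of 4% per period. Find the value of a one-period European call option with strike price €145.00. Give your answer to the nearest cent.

€10.75

Per-period risk-free factor R = e^0.03 = 1.0305; dividend-adjusted growth = e^(0.03−0.04) = 0.9900.
Risk-neutral probability p = (0.9900 − 0.75)/(1.4 − 0.75) = 0.2400/0.6500 = 0.3693
Terminal stock prices: S_u = 175, S_d = 93.75
Terminal payoffs (S − K): max(30, 0) = 30, max(-51.25, 0) = 0
Node 0 (S = 125): V_0 = e^(−0.03)·[0.3693·30.0000 + 0.6307·0.0000] = 10.7518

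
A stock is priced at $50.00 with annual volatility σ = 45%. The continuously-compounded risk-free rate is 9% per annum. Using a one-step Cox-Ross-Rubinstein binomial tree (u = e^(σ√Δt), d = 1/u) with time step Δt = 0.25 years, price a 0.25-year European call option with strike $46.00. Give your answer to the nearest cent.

$8.03

CRR parameters: u = e^(σ√Δt) = e^(0.45·√0.25) = 1.2523, d = 1/u = 0.7985
Per-period rate: rΔt = 0.09·0.25 = 0.0225, so R = e^0.0225 = 1.0228
Risk-neutral probability p = (e^0.0225 − 0.7985)/(1.2523 − 0.7985) = 0.2242/0.4538 = 0.4941
Terminal stock prices: S_u = 62.62, S_d = 39.93
Terminal payoffs (S − K): max(16.62, 0) = 16.62, max(-6.074, 0) = 0
Node 0 (S = 50): V_0 = e^(−0.0225)·[0.4941·16.6161 + 0.5059·0.0000] = 8.0278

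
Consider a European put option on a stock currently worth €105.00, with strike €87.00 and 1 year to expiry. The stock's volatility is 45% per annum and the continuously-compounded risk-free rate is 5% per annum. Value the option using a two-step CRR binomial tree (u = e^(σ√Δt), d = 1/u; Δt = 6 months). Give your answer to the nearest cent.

€8.71

CRR parameters: u = e^(σ√Δt) = e^(0.45·√0.5) = 1.3746, d = 1/u = 0.7275
Per-period rate: rΔt = 0.05·0.5 = 0.025, so R = e^0.025 = 1.0253
Risk-neutral probability p = (e^0.025 − 0.7275)/(1.3746 − 0.7275) = 0.2979/0.6472 = 0.4602
Terminal stock prices: S_uu = 198.4, S_ud = 105, S_dd = 55.57
Terminal payoffs (K − S): max(-111.4, 0) = 0, max(-18, 0) = 0, max(31.43, 0) = 31.43
Node u (S = 144.3): V_u = e^(−0.025)·[0.4602·0.0000 + 0.5398·0.0000] = 0.0000
Node d (S = 76.38): V_d = e^(−0.025)·[0.4602·0.0000 + 0.5398·31.4344] = 16.5484
Node 0 (S = 105): V_0 = e^(−0.025)·[0.4602·0.0000 + 0.5398·16.5484] = 8.7118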